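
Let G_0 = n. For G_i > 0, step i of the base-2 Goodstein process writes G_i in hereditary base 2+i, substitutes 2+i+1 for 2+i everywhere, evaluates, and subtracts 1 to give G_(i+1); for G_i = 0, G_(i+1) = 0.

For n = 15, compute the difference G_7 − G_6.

G_0 = 15. HB_2(15) = 2^(2 + 1) + 2^2 + 2 + 1. Bump = 112. G_1 = 111.
G_1 = 111. HB_3(111) = 3^(3 + 1) + 3^3 + 3. Bump = 1284. G_2 = 1283.
G_2 = 1283. HB_4(1283) = 4^(4 + 1) + 4^4 + 3. Bump = 18753. G_3 = 18752.
G_3 = 18752. HB_5(18752) = 5^(5 + 1) + 5^5 + 2. Bump = 326594. G_4 = 326593.
G_4 = 326593. HB_6(326593) = 6^(6 + 1) + 6^6 + 1. Bump = 6588345. G_5 = 6588344.
G_5 = 6588344. HB_7(6588344) = 7^(7 + 1) + 7^7. Bump = 150994944. G_6 = 150994943.
G_6 = 150994943. HB_8(150994943) = 8^(8 + 1) + 7·8^7 + 7·8^6 + 7·8^5 + 7·8^4 + 7·8^3 + 7·8^2 + 7·8 + 7. Bump = 3524450281. G_7 = 3524450280.

3373455337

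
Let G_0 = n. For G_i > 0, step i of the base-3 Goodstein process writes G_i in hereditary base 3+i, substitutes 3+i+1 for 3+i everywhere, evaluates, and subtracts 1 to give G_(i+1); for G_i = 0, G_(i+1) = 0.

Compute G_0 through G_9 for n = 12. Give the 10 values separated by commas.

12, 19, 27, 37, 49, 63, 69, 75, 81, 87

G_0 = 12. HB_3(12) = 3^2 + 3. Bump = 20. G_1 = 19.
G_1 = 19. HB_4(19) = 4^2 + 3. Bump = 28. G_2 = 27.
G_2 = 27. HB_5(27) = 5^2 + 2. Bump = 38. G_3 = 37.
G_3 = 37. HB_6(37) = 6^2 + 1. Bump = 50. G_4 = 49.
G_4 = 49. HB_7(49) = 7^2. Bump = 64. G_5 = 63.
G_5 = 63. HB_8(63) = 7·8 + 7. Bump = 70. G_6 = 69.
G_6 = 69. HB_9(69) = 7·9 + 6. Bump = 76. G_7 = 75.
G_7 = 75. HB_10(75) = 7·10 + 5. Bump = 82. G_8 = 81.
G_8 = 81. HB_11(81) = 7·11 + 4. Bump = 88. G_9 = 87.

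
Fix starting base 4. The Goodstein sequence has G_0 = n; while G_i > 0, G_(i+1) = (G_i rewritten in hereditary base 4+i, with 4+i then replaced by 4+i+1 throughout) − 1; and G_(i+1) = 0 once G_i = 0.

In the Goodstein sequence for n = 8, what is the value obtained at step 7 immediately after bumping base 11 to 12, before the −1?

8

G_0=8  [base 4] 2·4  →[4↦5]→  2·5 = 10  −1 ⇒ G_1=9
G_1=9  [base 5] 5 + 4  →[5↦6]→  6 + 4 = 10  −1 ⇒ G_2=9
G_2=9  [base 6] 6 + 3  →[6↦7]→  7 + 3 = 10  −1 ⇒ G_3=9
G_3=9  [base 7] 7 + 2  →[7↦8]→  8 + 2 = 10  −1 ⇒ G_4=9
G_4=9  [base 8] 8 + 1  →[8↦9]→  9 + 1 = 10  −1 ⇒ G_5=9
G_5=9  [base 9] 9  →[9↦10]→  10 = 10  −1 ⇒ G_6=9
G_6=9  [base 10] 9  →[10↦11]→  9 = 9  −1 ⇒ G_7=8
G_7=8  [base 11] 8  →[11↦12]→  8 = 8  −1 ⇒ G_8=7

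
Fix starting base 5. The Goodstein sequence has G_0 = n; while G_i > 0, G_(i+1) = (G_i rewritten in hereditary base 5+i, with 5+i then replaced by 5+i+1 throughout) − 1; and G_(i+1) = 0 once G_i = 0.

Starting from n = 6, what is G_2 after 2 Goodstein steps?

[0] 6 ≡ 5 + 1 (base 5). Lift 6: 7. −1: 6.
[1] 6 ≡ 6 (base 6). Lift 7: 7. −1: 6.
[2] 6 ≡ 6 (base 7). Lift 8: 6. −1: 5.

6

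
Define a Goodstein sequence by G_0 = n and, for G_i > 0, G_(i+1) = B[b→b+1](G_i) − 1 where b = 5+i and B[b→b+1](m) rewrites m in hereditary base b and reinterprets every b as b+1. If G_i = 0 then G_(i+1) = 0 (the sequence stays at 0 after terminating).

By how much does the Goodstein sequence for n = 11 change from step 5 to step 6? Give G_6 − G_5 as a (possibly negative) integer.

(0) 11|_5 = 2·5 + 1 ↦ 2·6 + 1|_6 = 13 ⇒ 12
(1) 12|_6 = 2·6 ↦ 2·7|_7 = 14 ⇒ 13
(2) 13|_7 = 7 + 6 ↦ 8 + 6|_8 = 14 ⇒ 13
(3) 13|_8 = 8 + 5 ↦ 9 + 5|_9 = 14 ⇒ 13
(4) 13|_9 = 9 + 4 ↦ 10 + 4|_10 = 14 ⇒ 13
(5) 13|_10 = 10 + 3 ↦ 11 + 3|_11 = 14 ⇒ 13

0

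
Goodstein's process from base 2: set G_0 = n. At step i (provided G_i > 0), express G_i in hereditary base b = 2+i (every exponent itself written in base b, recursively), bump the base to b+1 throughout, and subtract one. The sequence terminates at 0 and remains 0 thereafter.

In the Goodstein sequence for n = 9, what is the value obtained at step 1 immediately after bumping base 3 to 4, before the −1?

1024

G_0=9  [base 2] 2^(2 + 1) + 1  →[2↦3]→  3^(3 + 1) + 1 = 82  −1 ⇒ G_1=81
G_1=81  [base 3] 3^(3 + 1)  →[3↦4]→  4^(4 + 1) = 1024  −1 ⇒ G_2=1023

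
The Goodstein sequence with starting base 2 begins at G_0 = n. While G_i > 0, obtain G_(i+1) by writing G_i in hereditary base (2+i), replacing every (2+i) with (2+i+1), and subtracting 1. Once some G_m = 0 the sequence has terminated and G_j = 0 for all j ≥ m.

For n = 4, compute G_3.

60

[0] 4 ≡ 2^2 (base 2). Lift 3: 27. −1: 26.
[1] 26 ≡ 2·3^2 + 2·3 + 2 (base 3). Lift 4: 42. −1: 41.
[2] 41 ≡ 2·4^2 + 2·4 + 1 (base 4). Lift 5: 61. −1: 60.
[3] 60 ≡ 2·5^2 + 2·5 (base 5). Lift 6: 84. −1: 83.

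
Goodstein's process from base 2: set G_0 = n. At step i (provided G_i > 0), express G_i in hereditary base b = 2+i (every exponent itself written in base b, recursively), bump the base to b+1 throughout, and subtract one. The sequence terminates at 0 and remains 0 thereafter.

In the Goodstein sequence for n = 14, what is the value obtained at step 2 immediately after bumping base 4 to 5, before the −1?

base 2: 14 = 2^(2 + 1) + 2^2 + 2; at 3: 3^(3 + 1) + 3^3 + 3 = 111; next = 110
base 3: 110 = 3^(3 + 1) + 3^3 + 2; at 4: 4^(4 + 1) + 4^4 + 2 = 1282; next = 1281

18751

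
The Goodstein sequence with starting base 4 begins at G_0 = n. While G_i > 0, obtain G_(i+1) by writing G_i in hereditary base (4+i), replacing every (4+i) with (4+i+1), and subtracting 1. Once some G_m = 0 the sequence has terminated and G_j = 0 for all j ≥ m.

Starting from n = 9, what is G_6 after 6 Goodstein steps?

9 —HB4→ 2·4 + 1 —bump→ 2·5 + 1 = 11 —(−1)→ 10
10 —HB5→ 2·5 —bump→ 2·6 = 12 —(−1)→ 11
11 —HB6→ 6 + 5 —bump→ 7 + 5 = 12 —(−1)→ 11
11 —HB7→ 7 + 4 —bump→ 8 + 4 = 12 —(−1)→ 11
11 —HB8→ 8 + 3 —bump→ 9 + 3 = 12 —(−1)→ 11
11 —HB9→ 9 + 2 —bump→ 10 + 2 = 12 —(−1)→ 11
11 —HB10→ 10 + 1 —bump→ 11 + 1 = 12 —(−1)→ 11

11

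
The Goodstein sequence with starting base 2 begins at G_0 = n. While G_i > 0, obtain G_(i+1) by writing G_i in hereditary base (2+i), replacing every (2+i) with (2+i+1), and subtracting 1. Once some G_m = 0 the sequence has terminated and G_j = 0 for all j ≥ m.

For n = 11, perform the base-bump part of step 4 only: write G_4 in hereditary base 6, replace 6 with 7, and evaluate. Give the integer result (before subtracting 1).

5764802

11 —HB2→ 2^(2 + 1) + 2 + 1 —bump→ 3^(3 + 1) + 3 + 1 = 85 —(−1)→ 84
84 —HB3→ 3^(3 + 1) + 3 —bump→ 4^(4 + 1) + 4 = 1028 —(−1)→ 1027
1027 —HB4→ 4^(4 + 1) + 3 —bump→ 5^(5 + 1) + 3 = 15628 —(−1)→ 15627
15627 —HB5→ 5^(5 + 1) + 2 —bump→ 6^(6 + 1) + 2 = 279938 —(−1)→ 279937
279937 —HB6→ 6^(6 + 1) + 1 —bump→ 7^(7 + 1) + 1 = 5764802 —(−1)→ 5764801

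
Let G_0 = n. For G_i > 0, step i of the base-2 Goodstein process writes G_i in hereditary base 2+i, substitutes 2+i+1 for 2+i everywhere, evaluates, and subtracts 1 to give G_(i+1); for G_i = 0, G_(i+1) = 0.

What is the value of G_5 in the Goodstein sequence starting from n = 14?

(0) 14|_2 = 2^(2 + 1) + 2^2 + 2 ↦ 3^(3 + 1) + 3^3 + 3|_3 = 111 ⇒ 110
(1) 110|_3 = 3^(3 + 1) + 3^3 + 2 ↦ 4^(4 + 1) + 4^4 + 2|_4 = 1282 ⇒ 1281
(2) 1281|_4 = 4^(4 + 1) + 4^4 + 1 ↦ 5^(5 + 1) + 5^5 + 1|_5 = 18751 ⇒ 18750
(3) 18750|_5 = 5^(5 + 1) + 5^5 ↦ 6^(6 + 1) + 6^6|_6 = 326592 ⇒ 326591
(4) 326591|_6 = 6^(6 + 1) + 5·6^5 + 5·6^4 + 5·6^3 + 5·6^2 + 5·6 + 5 ↦ 7^(7 + 1) + 5·7^5 + 5·7^4 + 5·7^3 + 5·7^2 + 5·7 + 5|_7 = 5862841 ⇒ 5862840

5862840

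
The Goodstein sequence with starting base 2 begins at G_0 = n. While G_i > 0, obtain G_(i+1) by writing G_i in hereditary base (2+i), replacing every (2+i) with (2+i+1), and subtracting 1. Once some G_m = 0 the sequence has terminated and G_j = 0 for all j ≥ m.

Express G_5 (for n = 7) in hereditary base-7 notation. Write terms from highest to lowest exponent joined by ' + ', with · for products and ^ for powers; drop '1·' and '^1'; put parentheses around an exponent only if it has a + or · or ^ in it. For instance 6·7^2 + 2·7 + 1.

G_0=7  [base 2] 2^2 + 2 + 1  →[2↦3]→  3^3 + 3 + 1 = 31  −1 ⇒ G_1=30
G_1=30  [base 3] 3^3 + 3  →[3↦4]→  4^4 + 4 = 260  −1 ⇒ G_2=259
G_2=259  [base 4] 4^4 + 3  →[4↦5]→  5^5 + 3 = 3128  −1 ⇒ G_3=3127
G_3=3127  [base 5] 5^5 + 2  →[5↦6]→  6^6 + 2 = 46658  −1 ⇒ G_4=46657
G_4=46657  [base 6] 6^6 + 1  →[6↦7]→  7^7 + 1 = 823544  −1 ⇒ G_5=823543
G_5=823543  [base 7] 7^7  →[7↦8]→  8^8 = 16777216  −1 ⇒ G_6=16777215

7^7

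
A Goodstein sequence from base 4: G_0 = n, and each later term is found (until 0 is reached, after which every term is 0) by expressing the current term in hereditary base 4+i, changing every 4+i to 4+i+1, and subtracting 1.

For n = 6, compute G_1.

i=0: 6 = 4 + 2 (b=4); 4→5: 5 + 2 = 7; 7−1 = 6
i=1: 6 = 5 + 1 (b=5); 5→6: 6 + 1 = 7; 7−1 = 6

6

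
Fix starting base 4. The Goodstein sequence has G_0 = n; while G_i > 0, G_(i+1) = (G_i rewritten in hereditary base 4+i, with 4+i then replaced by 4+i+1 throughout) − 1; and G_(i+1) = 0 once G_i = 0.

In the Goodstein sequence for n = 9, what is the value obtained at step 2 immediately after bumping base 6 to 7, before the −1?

step 0: 9 = 2·4 + 1; sub 5 for 4: 2·5 + 1; = 11; G_1 = 11−1 = 10
step 1: 10 = 2·5; sub 6 for 5: 2·6; = 12; G_2 = 12−1 = 11
step 2: 11 = 6 + 5; sub 7 for 6: 7 + 5; = 12; G_3 = 12−1 = 11

12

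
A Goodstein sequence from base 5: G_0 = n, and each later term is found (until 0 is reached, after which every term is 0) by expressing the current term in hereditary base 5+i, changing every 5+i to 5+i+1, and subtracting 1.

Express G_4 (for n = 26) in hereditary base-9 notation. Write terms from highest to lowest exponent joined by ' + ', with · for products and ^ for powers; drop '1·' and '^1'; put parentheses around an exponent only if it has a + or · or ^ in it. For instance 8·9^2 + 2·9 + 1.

6·9 + 4

G_0=26  [base 5] 5^2 + 1  →[5↦6]→  6^2 + 1 = 37  −1 ⇒ G_1=36
G_1=36  [base 6] 6^2  →[6↦7]→  7^2 = 49  −1 ⇒ G_2=48
G_2=48  [base 7] 6·7 + 6  →[7↦8]→  6·8 + 6 = 54  −1 ⇒ G_3=53
G_3=53  [base 8] 6·8 + 5  →[8↦9]→  6·9 + 5 = 59  −1 ⇒ G_4=58
G_4=58  [base 9] 6·9 + 4  →[9↦10]→  6·10 + 4 = 64  −1 ⇒ G_5=63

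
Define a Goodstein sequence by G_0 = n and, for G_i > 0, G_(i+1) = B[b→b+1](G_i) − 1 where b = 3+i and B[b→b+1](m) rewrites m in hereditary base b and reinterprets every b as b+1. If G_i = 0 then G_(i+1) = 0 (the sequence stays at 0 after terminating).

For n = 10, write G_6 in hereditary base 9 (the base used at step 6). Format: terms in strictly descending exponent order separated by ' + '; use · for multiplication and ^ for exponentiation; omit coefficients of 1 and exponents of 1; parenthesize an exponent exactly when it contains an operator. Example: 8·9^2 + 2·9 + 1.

G_0=10  [base 3] 3^2 + 1  →[3↦4]→  4^2 + 1 = 17  −1 ⇒ G_1=16
G_1=16  [base 4] 4^2  →[4↦5]→  5^2 = 25  −1 ⇒ G_2=24
G_2=24  [base 5] 4·5 + 4  →[5↦6]→  4·6 + 4 = 28  −1 ⇒ G_3=27
G_3=27  [base 6] 4·6 + 3  →[6↦7]→  4·7 + 3 = 31  −1 ⇒ G_4=30
G_4=30  [base 7] 4·7 + 2  →[7↦8]→  4·8 + 2 = 34  −1 ⇒ G_5=33
G_5=33  [base 8] 4·8 + 1  →[8↦9]→  4·9 + 1 = 37  −1 ⇒ G_6=36

4·9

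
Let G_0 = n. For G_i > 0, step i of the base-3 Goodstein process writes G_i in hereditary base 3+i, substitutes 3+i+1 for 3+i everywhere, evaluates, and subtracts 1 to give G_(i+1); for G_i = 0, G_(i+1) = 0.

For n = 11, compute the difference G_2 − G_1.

step 0: 11 = 3^2 + 2; sub 4 for 3: 4^2 + 2; = 18; G_1 = 18−1 = 17
step 1: 17 = 4^2 + 1; sub 5 for 4: 5^2 + 1; = 26; G_2 = 26−1 = 25

8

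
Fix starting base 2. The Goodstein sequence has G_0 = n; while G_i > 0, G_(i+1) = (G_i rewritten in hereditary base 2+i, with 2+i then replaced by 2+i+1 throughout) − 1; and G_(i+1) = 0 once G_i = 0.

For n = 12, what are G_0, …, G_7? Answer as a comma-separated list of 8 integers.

12, 107, 1065, 15685, 280019, 5764910, 134217867, 3486784574

G_0=12  [base 2] 2^(2 + 1) + 2^2  →[2↦3]→  3^(3 + 1) + 3^3 = 108  −1 ⇒ G_1=107
G_1=107  [base 3] 3^(3 + 1) + 2·3^2 + 2·3 + 2  →[3↦4]→  4^(4 + 1) + 2·4^2 + 2·4 + 2 = 1066  −1 ⇒ G_2=1065
G_2=1065  [base 4] 4^(4 + 1) + 2·4^2 + 2·4 + 1  →[4↦5]→  5^(5 + 1) + 2·5^2 + 2·5 + 1 = 15686  −1 ⇒ G_3=15685
G_3=15685  [base 5] 5^(5 + 1) + 2·5^2 + 2·5  →[5↦6]→  6^(6 + 1) + 2·6^2 + 2·6 = 280020  −1 ⇒ G_4=280019
G_4=280019  [base 6] 6^(6 + 1) + 2·6^2 + 6 + 5  →[6↦7]→  7^(7 + 1) + 2·7^2 + 7 + 5 = 5764911  −1 ⇒ G_5=5764910
G_5=5764910  [base 7] 7^(7 + 1) + 2·7^2 + 7 + 4  →[7↦8]→  8^(8 + 1) + 2·8^2 + 8 + 4 = 134217868  −1 ⇒ G_6=134217867
G_6=134217867  [base 8] 8^(8 + 1) + 2·8^2 + 8 + 3  →[8↦9]→  9^(9 + 1) + 2·9^2 + 9 + 3 = 3486784575  −1 ⇒ G_7=3486784574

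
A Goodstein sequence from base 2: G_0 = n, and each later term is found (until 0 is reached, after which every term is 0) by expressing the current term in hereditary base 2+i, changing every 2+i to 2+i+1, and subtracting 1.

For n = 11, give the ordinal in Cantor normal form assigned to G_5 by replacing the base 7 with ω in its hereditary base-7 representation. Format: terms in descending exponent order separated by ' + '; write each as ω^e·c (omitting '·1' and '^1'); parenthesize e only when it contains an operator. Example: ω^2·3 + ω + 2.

step 0: 11 = 2^(2 + 1) + 2 + 1; sub 3 for 2: 3^(3 + 1) + 3 + 1; = 85; G_1 = 85−1 = 84
step 1: 84 = 3^(3 + 1) + 3; sub 4 for 3: 4^(4 + 1) + 4; = 1028; G_2 = 1028−1 = 1027
step 2: 1027 = 4^(4 + 1) + 3; sub 5 for 4: 5^(5 + 1) + 3; = 15628; G_3 = 15628−1 = 15627
step 3: 15627 = 5^(5 + 1) + 2; sub 6 for 5: 6^(6 + 1) + 2; = 279938; G_4 = 279938−1 = 279937
step 4: 279937 = 6^(6 + 1) + 1; sub 7 for 6: 7^(7 + 1) + 1; = 5764802; G_5 = 5764802−1 = 5764801
step 5: 5764801 = 7^(7 + 1); sub 8 for 7: 8^(8 + 1); = 134217728; G_6 = 134217728−1 = 134217727

ω^(ω + 1)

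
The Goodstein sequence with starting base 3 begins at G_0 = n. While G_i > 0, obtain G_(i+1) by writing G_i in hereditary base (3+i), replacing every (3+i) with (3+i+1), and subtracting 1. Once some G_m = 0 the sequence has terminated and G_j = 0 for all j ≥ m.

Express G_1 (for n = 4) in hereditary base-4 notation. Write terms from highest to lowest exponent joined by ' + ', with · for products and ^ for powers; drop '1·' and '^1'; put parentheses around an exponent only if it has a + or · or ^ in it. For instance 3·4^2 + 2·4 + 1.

G_0 = 4. HB_3(4) = 3 + 1. Bump = 5. G_1 = 4.
G_1 = 4. HB_4(4) = 4. Bump = 5. G_2 = 4.

4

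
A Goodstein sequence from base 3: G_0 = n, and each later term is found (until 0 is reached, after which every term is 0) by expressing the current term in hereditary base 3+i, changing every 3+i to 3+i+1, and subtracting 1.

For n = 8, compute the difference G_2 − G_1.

1

8 —HB3→ 2·3 + 2 —bump→ 2·4 + 2 = 10 —(−1)→ 9
9 —HB4→ 2·4 + 1 —bump→ 2·5 + 1 = 11 —(−1)→ 10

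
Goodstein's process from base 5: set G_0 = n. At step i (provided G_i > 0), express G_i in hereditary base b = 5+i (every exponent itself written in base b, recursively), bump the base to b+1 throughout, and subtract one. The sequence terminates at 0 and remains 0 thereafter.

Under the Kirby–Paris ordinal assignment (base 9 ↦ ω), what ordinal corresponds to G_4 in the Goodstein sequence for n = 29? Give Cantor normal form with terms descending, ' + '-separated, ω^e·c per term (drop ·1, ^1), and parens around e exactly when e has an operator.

ω^2

(0) 29|_5 = 5^2 + 4 ↦ 6^2 + 4|_6 = 40 ⇒ 39
(1) 39|_6 = 6^2 + 3 ↦ 7^2 + 3|_7 = 52 ⇒ 51
(2) 51|_7 = 7^2 + 2 ↦ 8^2 + 2|_8 = 66 ⇒ 65
(3) 65|_8 = 8^2 + 1 ↦ 9^2 + 1|_9 = 82 ⇒ 81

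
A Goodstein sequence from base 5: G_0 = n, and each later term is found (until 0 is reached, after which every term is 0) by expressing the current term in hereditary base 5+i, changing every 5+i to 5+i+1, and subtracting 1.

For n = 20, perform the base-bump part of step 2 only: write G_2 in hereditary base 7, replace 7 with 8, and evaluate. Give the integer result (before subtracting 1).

G_0 = 20. HB_5(20) = 4·5. Bump = 24. G_1 = 23.
G_1 = 23. HB_6(23) = 3·6 + 5. Bump = 26. G_2 = 25.
G_2 = 25. HB_7(25) = 3·7 + 4. Bump = 28. G_3 = 27.

28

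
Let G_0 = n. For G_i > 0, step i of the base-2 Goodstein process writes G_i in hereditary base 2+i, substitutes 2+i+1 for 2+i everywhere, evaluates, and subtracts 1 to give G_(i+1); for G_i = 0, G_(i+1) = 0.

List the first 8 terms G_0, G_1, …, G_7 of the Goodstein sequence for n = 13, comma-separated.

13, 108, 1279, 16092, 280711, 5765998, 134219479, 3486786855

13 —HB2→ 2^(2 + 1) + 2^2 + 1 —bump→ 3^(3 + 1) + 3^3 + 1 = 109 —(−1)→ 108
108 —HB3→ 3^(3 + 1) + 3^3 —bump→ 4^(4 + 1) + 4^4 = 1280 —(−1)→ 1279
1279 —HB4→ 4^(4 + 1) + 3·4^3 + 3·4^2 + 3·4 + 3 —bump→ 5^(5 + 1) + 3·5^3 + 3·5^2 + 3·5 + 3 = 16093 —(−1)→ 16092
16092 —HB5→ 5^(5 + 1) + 3·5^3 + 3·5^2 + 3·5 + 2 —bump→ 6^(6 + 1) + 3·6^3 + 3·6^2 + 3·6 + 2 = 280712 —(−1)→ 280711
280711 —HB6→ 6^(6 + 1) + 3·6^3 + 3·6^2 + 3·6 + 1 —bump→ 7^(7 + 1) + 3·7^3 + 3·7^2 + 3·7 + 1 = 5765999 —(−1)→ 5765998
5765998 —HB7→ 7^(7 + 1) + 3·7^3 + 3·7^2 + 3·7 —bump→ 8^(8 + 1) + 3·8^3 + 3·8^2 + 3·8 = 134219480 —(−1)→ 134219479
134219479 —HB8→ 8^(8 + 1) + 3·8^3 + 3·8^2 + 2·8 + 7 —bump→ 9^(9 + 1) + 3·9^3 + 3·9^2 + 2·9 + 7 = 3486786856 —(−1)→ 3486786855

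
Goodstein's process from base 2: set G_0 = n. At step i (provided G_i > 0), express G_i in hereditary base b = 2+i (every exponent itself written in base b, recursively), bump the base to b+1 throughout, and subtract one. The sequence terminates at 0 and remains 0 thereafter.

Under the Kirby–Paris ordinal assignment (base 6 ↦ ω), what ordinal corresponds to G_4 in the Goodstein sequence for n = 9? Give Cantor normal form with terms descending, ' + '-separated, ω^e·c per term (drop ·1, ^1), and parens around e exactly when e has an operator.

9 —HB2→ 2^(2 + 1) + 1 —bump→ 3^(3 + 1) + 1 = 82 —(−1)→ 81
81 —HB3→ 3^(3 + 1) —bump→ 4^(4 + 1) = 1024 —(−1)→ 1023
1023 —HB4→ 3·4^4 + 3·4^3 + 3·4^2 + 3·4 + 3 —bump→ 3·5^5 + 3·5^3 + 3·5^2 + 3·5 + 3 = 9843 —(−1)→ 9842
9842 —HB5→ 3·5^5 + 3·5^3 + 3·5^2 + 3·5 + 2 —bump→ 3·6^6 + 3·6^3 + 3·6^2 + 3·6 + 2 = 140744 —(−1)→ 140743
140743 —HB6→ 3·6^6 + 3·6^3 + 3·6^2 + 3·6 + 1 —bump→ 3·7^7 + 3·7^3 + 3·7^2 + 3·7 + 1 = 2471827 —(−1)→ 2471826

ω^ω·3 + ω^3·3 + ω^2·3 + ω·3 + 1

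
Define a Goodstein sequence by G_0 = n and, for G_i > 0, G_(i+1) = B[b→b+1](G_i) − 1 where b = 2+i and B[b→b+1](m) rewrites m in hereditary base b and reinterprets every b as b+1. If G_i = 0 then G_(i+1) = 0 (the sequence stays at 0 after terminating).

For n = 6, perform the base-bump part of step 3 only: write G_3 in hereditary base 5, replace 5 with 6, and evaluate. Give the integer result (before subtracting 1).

base 2: 6 = 2^2 + 2; at 3: 3^3 + 3 = 30; next = 29
base 3: 29 = 3^3 + 2; at 4: 4^4 + 2 = 258; next = 257
base 4: 257 = 4^4 + 1; at 5: 5^5 + 1 = 3126; next = 3125
base 5: 3125 = 5^5; at 6: 6^6 = 46656; next = 46655

46656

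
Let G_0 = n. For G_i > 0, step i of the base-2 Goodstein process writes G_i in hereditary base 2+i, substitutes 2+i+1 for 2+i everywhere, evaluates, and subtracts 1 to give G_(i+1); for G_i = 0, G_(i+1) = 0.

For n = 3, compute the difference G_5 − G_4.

-1

base 2: 3 = 2 + 1; at 3: 3 + 1 = 4; next = 3
base 3: 3 = 3; at 4: 4 = 4; next = 3
base 4: 3 = 3; at 5: 3 = 3; next = 2
base 5: 2 = 2; at 6: 2 = 2; next = 1
base 6: 1 = 1; at 7: 1 = 1; next = 0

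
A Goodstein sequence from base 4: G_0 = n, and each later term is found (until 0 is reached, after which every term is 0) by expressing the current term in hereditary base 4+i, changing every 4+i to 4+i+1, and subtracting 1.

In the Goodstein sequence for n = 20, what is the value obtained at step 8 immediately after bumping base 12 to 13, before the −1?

[0] 20 ≡ 4^2 + 4 (base 4). Lift 5: 30. −1: 29.
[1] 29 ≡ 5^2 + 4 (base 5). Lift 6: 40. −1: 39.
[2] 39 ≡ 6^2 + 3 (base 6). Lift 7: 52. −1: 51.
[3] 51 ≡ 7^2 + 2 (base 7). Lift 8: 66. −1: 65.
[4] 65 ≡ 8^2 + 1 (base 8). Lift 9: 82. −1: 81.
[5] 81 ≡ 9^2 (base 9). Lift 10: 100. −1: 99.
[6] 99 ≡ 9·10 + 9 (base 10). Lift 11: 108. −1: 107.
[7] 107 ≡ 9·11 + 8 (base 11). Lift 12: 116. −1: 115.

124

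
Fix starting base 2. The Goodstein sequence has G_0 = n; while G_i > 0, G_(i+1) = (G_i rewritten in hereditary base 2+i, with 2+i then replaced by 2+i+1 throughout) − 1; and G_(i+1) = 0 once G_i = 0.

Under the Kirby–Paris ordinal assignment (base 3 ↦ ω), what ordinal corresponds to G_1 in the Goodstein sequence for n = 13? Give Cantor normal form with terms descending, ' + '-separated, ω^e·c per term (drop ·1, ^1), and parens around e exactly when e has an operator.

13 —HB2→ 2^(2 + 1) + 2^2 + 1 —bump→ 3^(3 + 1) + 3^3 + 1 = 109 —(−1)→ 108
108 —HB3→ 3^(3 + 1) + 3^3 —bump→ 4^(4 + 1) + 4^4 = 1280 —(−1)→ 1279

ω^(ω + 1) + ω^ω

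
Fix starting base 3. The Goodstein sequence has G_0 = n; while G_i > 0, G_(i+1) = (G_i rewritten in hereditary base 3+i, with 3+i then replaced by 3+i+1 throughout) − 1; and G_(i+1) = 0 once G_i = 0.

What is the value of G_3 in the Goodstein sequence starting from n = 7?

step 0: 7 = 2·3 + 1; sub 4 for 3: 2·4 + 1; = 9; G_1 = 9−1 = 8
step 1: 8 = 2·4; sub 5 for 4: 2·5; = 10; G_2 = 10−1 = 9
step 2: 9 = 5 + 4; sub 6 for 5: 6 + 4; = 10; G_3 = 10−1 = 9
step 3: 9 = 6 + 3; sub 7 for 6: 7 + 3; = 10; G_4 = 10−1 = 9

9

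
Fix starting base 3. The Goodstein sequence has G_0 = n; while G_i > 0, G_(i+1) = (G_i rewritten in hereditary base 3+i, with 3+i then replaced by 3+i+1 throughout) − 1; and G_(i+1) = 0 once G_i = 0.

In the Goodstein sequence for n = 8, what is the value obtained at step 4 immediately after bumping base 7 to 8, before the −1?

12

i=0: 8 = 2·3 + 2 (b=3); 3→4: 2·4 + 2 = 10; 10−1 = 9
i=1: 9 = 2·4 + 1 (b=4); 4→5: 2·5 + 1 = 11; 11−1 = 10
i=2: 10 = 2·5 (b=5); 5→6: 2·6 = 12; 12−1 = 11
i=3: 11 = 6 + 5 (b=6); 6→7: 7 + 5 = 12; 12−1 = 11
i=4: 11 = 7 + 4 (b=7); 7→8: 8 + 4 = 12; 12−1 = 11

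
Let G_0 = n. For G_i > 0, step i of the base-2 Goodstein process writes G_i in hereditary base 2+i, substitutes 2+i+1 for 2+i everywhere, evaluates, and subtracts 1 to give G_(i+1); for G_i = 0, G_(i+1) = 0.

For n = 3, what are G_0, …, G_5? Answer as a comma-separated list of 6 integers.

3, 3, 3, 2, 1, 0

[0] 3 ≡ 2 + 1 (base 2). Lift 3: 4. −1: 3.
[1] 3 ≡ 3 (base 3). Lift 4: 4. −1: 3.
[2] 3 ≡ 3 (base 4). Lift 5: 3. −1: 2.
[3] 2 ≡ 2 (base 5). Lift 6: 2. −1: 1.
[4] 1 ≡ 1 (base 6). Lift 7: 1. −1: 0.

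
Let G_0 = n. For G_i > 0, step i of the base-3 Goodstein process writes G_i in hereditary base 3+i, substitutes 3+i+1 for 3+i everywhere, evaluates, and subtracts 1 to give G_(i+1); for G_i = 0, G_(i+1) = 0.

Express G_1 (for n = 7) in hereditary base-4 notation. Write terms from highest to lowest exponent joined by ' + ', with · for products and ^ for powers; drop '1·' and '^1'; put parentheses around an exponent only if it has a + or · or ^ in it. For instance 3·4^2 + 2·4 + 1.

2·4

i=0: 7 = 2·3 + 1 (b=3); 3→4: 2·4 + 1 = 9; 9−1 = 8
i=1: 8 = 2·4 (b=4); 4→5: 2·5 = 10; 10−1 = 9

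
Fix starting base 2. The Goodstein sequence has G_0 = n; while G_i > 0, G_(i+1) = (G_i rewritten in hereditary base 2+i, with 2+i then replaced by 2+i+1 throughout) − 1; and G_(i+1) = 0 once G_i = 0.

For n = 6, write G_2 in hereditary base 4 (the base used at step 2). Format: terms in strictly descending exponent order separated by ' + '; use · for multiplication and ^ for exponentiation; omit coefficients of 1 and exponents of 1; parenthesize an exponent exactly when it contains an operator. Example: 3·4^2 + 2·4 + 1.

4^4 + 1

base 2: 6 = 2^2 + 2; at 3: 3^3 + 3 = 30; next = 29
base 3: 29 = 3^3 + 2; at 4: 4^4 + 2 = 258; next = 257
base 4: 257 = 4^4 + 1; at 5: 5^5 + 1 = 3126; next = 3125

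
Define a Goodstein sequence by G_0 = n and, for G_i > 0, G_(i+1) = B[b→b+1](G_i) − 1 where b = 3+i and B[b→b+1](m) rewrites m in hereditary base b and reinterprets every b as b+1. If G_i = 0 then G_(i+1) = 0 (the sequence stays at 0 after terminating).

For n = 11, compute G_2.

G_0 = 11. HB_3(11) = 3^2 + 2. Bump = 18. G_1 = 17.
G_1 = 17. HB_4(17) = 4^2 + 1. Bump = 26. G_2 = 25.
G_2 = 25. HB_5(25) = 5^2. Bump = 36. G_3 = 35.

25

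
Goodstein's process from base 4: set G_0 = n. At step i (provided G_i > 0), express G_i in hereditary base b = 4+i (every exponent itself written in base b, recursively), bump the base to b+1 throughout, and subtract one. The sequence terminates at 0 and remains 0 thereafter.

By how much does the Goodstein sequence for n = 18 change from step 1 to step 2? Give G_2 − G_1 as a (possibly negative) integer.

10

(0) 18|_4 = 4^2 + 2 ↦ 5^2 + 2|_5 = 27 ⇒ 26
(1) 26|_5 = 5^2 + 1 ↦ 6^2 + 1|_6 = 37 ⇒ 36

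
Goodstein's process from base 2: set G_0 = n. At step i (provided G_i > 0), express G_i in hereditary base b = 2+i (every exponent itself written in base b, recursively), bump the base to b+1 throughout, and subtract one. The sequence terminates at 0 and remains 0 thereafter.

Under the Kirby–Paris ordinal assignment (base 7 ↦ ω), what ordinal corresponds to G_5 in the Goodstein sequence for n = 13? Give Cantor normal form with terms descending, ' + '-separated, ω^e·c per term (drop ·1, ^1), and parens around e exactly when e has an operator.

base 2: 13 = 2^(2 + 1) + 2^2 + 1; at 3: 3^(3 + 1) + 3^3 + 1 = 109; next = 108
base 3: 108 = 3^(3 + 1) + 3^3; at 4: 4^(4 + 1) + 4^4 = 1280; next = 1279
base 4: 1279 = 4^(4 + 1) + 3·4^3 + 3·4^2 + 3·4 + 3; at 5: 5^(5 + 1) + 3·5^3 + 3·5^2 + 3·5 + 3 = 16093; next = 16092
base 5: 16092 = 5^(5 + 1) + 3·5^3 + 3·5^2 + 3·5 + 2; at 6: 6^(6 + 1) + 3·6^3 + 3·6^2 + 3·6 + 2 = 280712; next = 280711
base 6: 280711 = 6^(6 + 1) + 3·6^3 + 3·6^2 + 3·6 + 1; at 7: 7^(7 + 1) + 3·7^3 + 3·7^2 + 3·7 + 1 = 5765999; next = 5765998
base 7: 5765998 = 7^(7 + 1) + 3·7^3 + 3·7^2 + 3·7; at 8: 8^(8 + 1) + 3·8^3 + 3·8^2 + 3·8 = 134219480; next = 134219479

ω^(ω + 1) + ω^3·3 + ω^2·3 + ω·3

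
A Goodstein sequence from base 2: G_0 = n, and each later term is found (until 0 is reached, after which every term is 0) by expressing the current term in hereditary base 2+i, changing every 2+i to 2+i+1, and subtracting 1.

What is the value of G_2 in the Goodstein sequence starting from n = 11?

i=0: 11 = 2^(2 + 1) + 2 + 1 (b=2); 2→3: 3^(3 + 1) + 3 + 1 = 85; 85−1 = 84
i=1: 84 = 3^(3 + 1) + 3 (b=3); 3→4: 4^(4 + 1) + 4 = 1028; 1028−1 = 1027
i=2: 1027 = 4^(4 + 1) + 3 (b=4); 4→5: 5^(5 + 1) + 3 = 15628; 15628−1 = 15627

1027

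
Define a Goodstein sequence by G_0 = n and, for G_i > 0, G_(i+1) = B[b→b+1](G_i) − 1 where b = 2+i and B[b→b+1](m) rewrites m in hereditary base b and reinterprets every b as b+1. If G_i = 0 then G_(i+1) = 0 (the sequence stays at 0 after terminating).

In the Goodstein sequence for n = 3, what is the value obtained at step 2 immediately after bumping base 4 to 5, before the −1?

3

i=0: 3 = 2 + 1 (b=2); 2→3: 3 + 1 = 4; 4−1 = 3
i=1: 3 = 3 (b=3); 3→4: 4 = 4; 4−1 = 3
i=2: 3 = 3 (b=4); 4→5: 3 = 3; 3−1 = 2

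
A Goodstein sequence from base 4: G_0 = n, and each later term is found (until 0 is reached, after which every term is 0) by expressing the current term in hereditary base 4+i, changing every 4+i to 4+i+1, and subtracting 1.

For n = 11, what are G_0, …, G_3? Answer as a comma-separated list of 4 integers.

11 —HB4→ 2·4 + 3 —bump→ 2·5 + 3 = 13 —(−1)→ 12
12 —HB5→ 2·5 + 2 —bump→ 2·6 + 2 = 14 —(−1)→ 13
13 —HB6→ 2·6 + 1 —bump→ 2·7 + 1 = 15 —(−1)→ 14

11, 12, 13, 14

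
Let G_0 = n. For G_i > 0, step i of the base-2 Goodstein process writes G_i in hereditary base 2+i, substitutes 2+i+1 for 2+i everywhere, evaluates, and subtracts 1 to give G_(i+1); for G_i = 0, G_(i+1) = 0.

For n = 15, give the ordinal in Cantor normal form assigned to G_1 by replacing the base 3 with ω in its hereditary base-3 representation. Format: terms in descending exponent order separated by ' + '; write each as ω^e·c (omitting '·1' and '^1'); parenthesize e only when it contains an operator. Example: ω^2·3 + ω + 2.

i=0: 15 = 2^(2 + 1) + 2^2 + 2 + 1 (b=2); 2→3: 3^(3 + 1) + 3^3 + 3 + 1 = 112; 112−1 = 111
i=1: 111 = 3^(3 + 1) + 3^3 + 3 (b=3); 3→4: 4^(4 + 1) + 4^4 + 4 = 1284; 1284−1 = 1283

ω^(ω + 1) + ω^ω + ω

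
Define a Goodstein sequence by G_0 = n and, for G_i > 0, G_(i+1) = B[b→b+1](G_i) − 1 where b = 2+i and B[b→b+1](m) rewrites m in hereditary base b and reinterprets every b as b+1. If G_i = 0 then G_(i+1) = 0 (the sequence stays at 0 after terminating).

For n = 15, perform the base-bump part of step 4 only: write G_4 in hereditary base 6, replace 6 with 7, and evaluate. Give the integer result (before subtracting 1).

6588345

step 0: 15 = 2^(2 + 1) + 2^2 + 2 + 1; sub 3 for 2: 3^(3 + 1) + 3^3 + 3 + 1; = 112; G_1 = 112−1 = 111
step 1: 111 = 3^(3 + 1) + 3^3 + 3; sub 4 for 3: 4^(4 + 1) + 4^4 + 4; = 1284; G_2 = 1284−1 = 1283
step 2: 1283 = 4^(4 + 1) + 4^4 + 3; sub 5 for 4: 5^(5 + 1) + 5^5 + 3; = 18753; G_3 = 18753−1 = 18752
step 3: 18752 = 5^(5 + 1) + 5^5 + 2; sub 6 for 5: 6^(6 + 1) + 6^6 + 2; = 326594; G_4 = 326594−1 = 326593
step 4: 326593 = 6^(6 + 1) + 6^6 + 1; sub 7 for 6: 7^(7 + 1) + 7^7 + 1; = 6588345; G_5 = 6588345−1 = 6588344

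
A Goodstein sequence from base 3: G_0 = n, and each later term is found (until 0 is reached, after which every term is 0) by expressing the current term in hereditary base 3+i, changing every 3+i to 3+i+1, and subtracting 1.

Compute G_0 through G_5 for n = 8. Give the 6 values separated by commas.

8, 9, 10, 11, 11, 11

G_0 = 8. HB_3(8) = 2·3 + 2. Bump = 10. G_1 = 9.
G_1 = 9. HB_4(9) = 2·4 + 1. Bump = 11. G_2 = 10.
G_2 = 10. HB_5(10) = 2·5. Bump = 12. G_3 = 11.
G_3 = 11. HB_6(11) = 6 + 5. Bump = 12. G_4 = 11.
G_4 = 11. HB_7(11) = 7 + 4. Bump = 12. G_5 = 11.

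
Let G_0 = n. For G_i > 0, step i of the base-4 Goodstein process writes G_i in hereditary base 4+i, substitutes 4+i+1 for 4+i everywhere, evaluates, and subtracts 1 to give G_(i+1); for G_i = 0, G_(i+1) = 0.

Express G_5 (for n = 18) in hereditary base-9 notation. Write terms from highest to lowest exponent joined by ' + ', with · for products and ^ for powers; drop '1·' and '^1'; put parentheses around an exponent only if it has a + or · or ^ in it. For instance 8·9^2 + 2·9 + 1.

6·9 + 4

step 0: 18 = 4^2 + 2; sub 5 for 4: 5^2 + 2; = 27; G_1 = 27−1 = 26
step 1: 26 = 5^2 + 1; sub 6 for 5: 6^2 + 1; = 37; G_2 = 37−1 = 36
step 2: 36 = 6^2; sub 7 for 6: 7^2; = 49; G_3 = 49−1 = 48
step 3: 48 = 6·7 + 6; sub 8 for 7: 6·8 + 6; = 54; G_4 = 54−1 = 53
step 4: 53 = 6·8 + 5; sub 9 for 8: 6·9 + 5; = 59; G_5 = 59−1 = 58
step 5: 58 = 6·9 + 4; sub 10 for 9: 6·10 + 4; = 64; G_6 = 64−1 = 63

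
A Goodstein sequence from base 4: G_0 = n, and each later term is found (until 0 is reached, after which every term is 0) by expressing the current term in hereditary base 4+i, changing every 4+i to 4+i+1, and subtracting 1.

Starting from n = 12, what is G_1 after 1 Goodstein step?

14

i=0: 12 = 3·4 (b=4); 4→5: 3·5 = 15; 15−1 = 14
i=1: 14 = 2·5 + 4 (b=5); 5→6: 2·6 + 4 = 16; 16−1 = 15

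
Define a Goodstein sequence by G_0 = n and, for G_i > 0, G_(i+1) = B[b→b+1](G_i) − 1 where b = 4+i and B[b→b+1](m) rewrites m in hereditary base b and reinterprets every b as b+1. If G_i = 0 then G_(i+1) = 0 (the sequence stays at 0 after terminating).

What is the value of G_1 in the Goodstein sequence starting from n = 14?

i=0: 14 = 3·4 + 2 (b=4); 4→5: 3·5 + 2 = 17; 17−1 = 16
i=1: 16 = 3·5 + 1 (b=5); 5→6: 3·6 + 1 = 19; 19−1 = 18

16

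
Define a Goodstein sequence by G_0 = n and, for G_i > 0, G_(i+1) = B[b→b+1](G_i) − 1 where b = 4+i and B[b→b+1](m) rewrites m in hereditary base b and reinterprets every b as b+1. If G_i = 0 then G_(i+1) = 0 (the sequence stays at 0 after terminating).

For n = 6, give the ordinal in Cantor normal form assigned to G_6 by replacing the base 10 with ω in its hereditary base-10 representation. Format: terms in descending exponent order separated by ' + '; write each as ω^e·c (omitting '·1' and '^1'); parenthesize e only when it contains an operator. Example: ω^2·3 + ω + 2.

3

i=0: 6 = 4 + 2 (b=4); 4→5: 5 + 2 = 7; 7−1 = 6
i=1: 6 = 5 + 1 (b=5); 5→6: 6 + 1 = 7; 7−1 = 6
i=2: 6 = 6 (b=6); 6→7: 7 = 7; 7−1 = 6
i=3: 6 = 6 (b=7); 7→8: 6 = 6; 6−1 = 5
i=4: 5 = 5 (b=8); 8→9: 5 = 5; 5−1 = 4
i=5: 4 = 4 (b=9); 9→10: 4 = 4; 4−1 = 3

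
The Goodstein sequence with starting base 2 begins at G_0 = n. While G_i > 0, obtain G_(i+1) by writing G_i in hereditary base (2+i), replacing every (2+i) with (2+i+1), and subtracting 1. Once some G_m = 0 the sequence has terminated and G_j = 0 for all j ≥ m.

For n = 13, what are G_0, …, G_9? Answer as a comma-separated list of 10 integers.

13 —HB2→ 2^(2 + 1) + 2^2 + 1 —bump→ 3^(3 + 1) + 3^3 + 1 = 109 —(−1)→ 108
108 —HB3→ 3^(3 + 1) + 3^3 —bump→ 4^(4 + 1) + 4^4 = 1280 —(−1)→ 1279
1279 —HB4→ 4^(4 + 1) + 3·4^3 + 3·4^2 + 3·4 + 3 —bump→ 5^(5 + 1) + 3·5^3 + 3·5^2 + 3·5 + 3 = 16093 —(−1)→ 16092
16092 —HB5→ 5^(5 + 1) + 3·5^3 + 3·5^2 + 3·5 + 2 —bump→ 6^(6 + 1) + 3·6^3 + 3·6^2 + 3·6 + 2 = 280712 —(−1)→ 280711
280711 —HB6→ 6^(6 + 1) + 3·6^3 + 3·6^2 + 3·6 + 1 —bump→ 7^(7 + 1) + 3·7^3 + 3·7^2 + 3·7 + 1 = 5765999 —(−1)→ 5765998
5765998 —HB7→ 7^(7 + 1) + 3·7^3 + 3·7^2 + 3·7 —bump→ 8^(8 + 1) + 3·8^3 + 3·8^2 + 3·8 = 134219480 —(−1)→ 134219479
134219479 —HB8→ 8^(8 + 1) + 3·8^3 + 3·8^2 + 2·8 + 7 —bump→ 9^(9 + 1) + 3·9^3 + 3·9^2 + 2·9 + 7 = 3486786856 —(−1)→ 3486786855
3486786855 —HB9→ 9^(9 + 1) + 3·9^3 + 3·9^2 + 2·9 + 6 —bump→ 10^(10 + 1) + 3·10^3 + 3·10^2 + 2·10 + 6 = 100000003326 —(−1)→ 100000003325
100000003325 —HB10→ 10^(10 + 1) + 3·10^3 + 3·10^2 + 2·10 + 5 —bump→ 11^(11 + 1) + 3·11^3 + 3·11^2 + 2·11 + 5 = 3138428381104 —(−1)→ 3138428381103

13, 108, 1279, 16092, 280711, 5765998, 134219479, 3486786855, 100000003325, 3138428381103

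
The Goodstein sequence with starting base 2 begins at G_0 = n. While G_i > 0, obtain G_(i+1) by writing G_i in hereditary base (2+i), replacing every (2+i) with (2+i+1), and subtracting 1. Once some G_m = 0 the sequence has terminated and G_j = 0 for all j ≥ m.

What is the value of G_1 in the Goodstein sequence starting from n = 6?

G_0=6  [base 2] 2^2 + 2  →[2↦3]→  3^3 + 3 = 30  −1 ⇒ G_1=29
G_1=29  [base 3] 3^3 + 2  →[3↦4]→  4^4 + 2 = 258  −1 ⇒ G_2=257

29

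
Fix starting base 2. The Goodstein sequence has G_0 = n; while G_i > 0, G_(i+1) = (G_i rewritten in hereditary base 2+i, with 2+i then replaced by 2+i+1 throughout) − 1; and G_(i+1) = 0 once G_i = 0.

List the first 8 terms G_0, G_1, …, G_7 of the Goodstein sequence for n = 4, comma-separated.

4, 26, 41, 60, 83, 109, 139, 173

step 0: 4 = 2^2; sub 3 for 2: 3^3; = 27; G_1 = 27−1 = 26
step 1: 26 = 2·3^2 + 2·3 + 2; sub 4 for 3: 2·4^2 + 2·4 + 2; = 42; G_2 = 42−1 = 41
step 2: 41 = 2·4^2 + 2·4 + 1; sub 5 for 4: 2·5^2 + 2·5 + 1; = 61; G_3 = 61−1 = 60
step 3: 60 = 2·5^2 + 2·5; sub 6 for 5: 2·6^2 + 2·6; = 84; G_4 = 84−1 = 83
step 4: 83 = 2·6^2 + 6 + 5; sub 7 for 6: 2·7^2 + 7 + 5; = 110; G_5 = 110−1 = 109
step 5: 109 = 2·7^2 + 7 + 4; sub 8 for 7: 2·8^2 + 8 + 4; = 140; G_6 = 140−1 = 139
step 6: 139 = 2·8^2 + 8 + 3; sub 9 for 8: 2·9^2 + 9 + 3; = 174; G_7 = 174−1 = 173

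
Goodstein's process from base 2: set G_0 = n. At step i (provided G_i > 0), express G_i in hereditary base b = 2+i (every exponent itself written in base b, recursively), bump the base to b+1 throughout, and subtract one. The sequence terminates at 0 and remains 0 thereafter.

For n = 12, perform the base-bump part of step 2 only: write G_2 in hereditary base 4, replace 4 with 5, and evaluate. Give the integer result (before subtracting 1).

i=0: 12 = 2^(2 + 1) + 2^2 (b=2); 2→3: 3^(3 + 1) + 3^3 = 108; 108−1 = 107
i=1: 107 = 3^(3 + 1) + 2·3^2 + 2·3 + 2 (b=3); 3→4: 4^(4 + 1) + 2·4^2 + 2·4 + 2 = 1066; 1066−1 = 1065

15686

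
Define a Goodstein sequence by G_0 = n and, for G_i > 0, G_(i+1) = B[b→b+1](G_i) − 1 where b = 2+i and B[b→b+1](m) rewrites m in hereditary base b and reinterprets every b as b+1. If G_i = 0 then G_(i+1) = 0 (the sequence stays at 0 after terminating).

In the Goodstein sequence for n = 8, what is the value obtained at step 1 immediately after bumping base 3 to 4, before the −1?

554

G_0=8  [base 2] 2^(2 + 1)  →[2↦3]→  3^(3 + 1) = 81  −1 ⇒ G_1=80
G_1=80  [base 3] 2·3^3 + 2·3^2 + 2·3 + 2  →[3↦4]→  2·4^4 + 2·4^2 + 2·4 + 2 = 554  −1 ⇒ G_2=553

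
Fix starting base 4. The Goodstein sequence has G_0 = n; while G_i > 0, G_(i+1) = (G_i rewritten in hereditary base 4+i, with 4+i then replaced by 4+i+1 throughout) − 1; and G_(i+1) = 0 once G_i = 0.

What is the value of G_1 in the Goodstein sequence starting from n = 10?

G_0=10  [base 4] 2·4 + 2  →[4↦5]→  2·5 + 2 = 12  −1 ⇒ G_1=11
G_1=11  [base 5] 2·5 + 1  →[5↦6]→  2·6 + 1 = 13  −1 ⇒ G_2=12

11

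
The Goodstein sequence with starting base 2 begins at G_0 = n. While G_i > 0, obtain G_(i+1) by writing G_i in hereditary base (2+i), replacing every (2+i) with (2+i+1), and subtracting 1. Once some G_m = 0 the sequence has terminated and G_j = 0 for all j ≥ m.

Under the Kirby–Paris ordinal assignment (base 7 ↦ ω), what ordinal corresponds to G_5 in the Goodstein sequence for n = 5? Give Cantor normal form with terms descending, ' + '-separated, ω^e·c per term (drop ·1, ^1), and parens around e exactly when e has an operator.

(0) 5|_2 = 2^2 + 1 ↦ 3^3 + 1|_3 = 28 ⇒ 27
(1) 27|_3 = 3^3 ↦ 4^4|_4 = 256 ⇒ 255
(2) 255|_4 = 3·4^3 + 3·4^2 + 3·4 + 3 ↦ 3·5^3 + 3·5^2 + 3·5 + 3|_5 = 468 ⇒ 467
(3) 467|_5 = 3·5^3 + 3·5^2 + 3·5 + 2 ↦ 3·6^3 + 3·6^2 + 3·6 + 2|_6 = 776 ⇒ 775
(4) 775|_6 = 3·6^3 + 3·6^2 + 3·6 + 1 ↦ 3·7^3 + 3·7^2 + 3·7 + 1|_7 = 1198 ⇒ 1197
(5) 1197|_7 = 3·7^3 + 3·7^2 + 3·7 ↦ 3·8^3 + 3·8^2 + 3·8|_8 = 1752 ⇒ 1751

ω^3·3 + ω^2·3 + ω·3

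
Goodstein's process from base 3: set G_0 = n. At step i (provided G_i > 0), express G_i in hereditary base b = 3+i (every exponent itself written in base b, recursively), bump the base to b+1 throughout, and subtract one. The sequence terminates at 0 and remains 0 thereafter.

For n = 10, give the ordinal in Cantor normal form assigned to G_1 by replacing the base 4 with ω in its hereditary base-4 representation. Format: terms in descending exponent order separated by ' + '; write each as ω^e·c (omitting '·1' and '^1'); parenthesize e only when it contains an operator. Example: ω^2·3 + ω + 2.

ω^2

step 0: 10 = 3^2 + 1; sub 4 for 3: 4^2 + 1; = 17; G_1 = 17−1 = 16
step 1: 16 = 4^2; sub 5 for 4: 5^2; = 25; G_2 = 25−1 = 24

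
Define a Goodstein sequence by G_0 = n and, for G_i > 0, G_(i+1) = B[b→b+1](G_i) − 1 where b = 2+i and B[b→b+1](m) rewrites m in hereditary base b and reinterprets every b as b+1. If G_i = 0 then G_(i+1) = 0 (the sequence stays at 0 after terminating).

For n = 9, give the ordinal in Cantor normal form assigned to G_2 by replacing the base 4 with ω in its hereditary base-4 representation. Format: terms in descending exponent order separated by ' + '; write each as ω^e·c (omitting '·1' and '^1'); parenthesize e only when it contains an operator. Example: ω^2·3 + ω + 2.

G_0 = 9. HB_2(9) = 2^(2 + 1) + 1. Bump = 82. G_1 = 81.
G_1 = 81. HB_3(81) = 3^(3 + 1). Bump = 1024. G_2 = 1023.
G_2 = 1023. HB_4(1023) = 3·4^4 + 3·4^3 + 3·4^2 + 3·4 + 3. Bump = 9843. G_3 = 9842.

ω^ω·3 + ω^3·3 + ω^2·3 + ω·3 + 3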